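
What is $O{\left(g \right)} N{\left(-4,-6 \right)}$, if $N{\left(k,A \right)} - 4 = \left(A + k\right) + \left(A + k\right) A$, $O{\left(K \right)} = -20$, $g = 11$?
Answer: $-1080$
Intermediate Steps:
$N{\left(k,A \right)} = 4 + A + k + A \left(A + k\right)$ ($N{\left(k,A \right)} = 4 + \left(\left(A + k\right) + \left(A + k\right) A\right) = 4 + \left(\left(A + k\right) + A \left(A + k\right)\right) = 4 + \left(A + k + A \left(A + k\right)\right) = 4 + A + k + A \left(A + k\right)$)
$O{\left(g \right)} N{\left(-4,-6 \right)} = - 20 \left(4 - 6 - 4 + \left(-6\right)^{2} - -24\right) = - 20 \left(4 - 6 - 4 + 36 + 24\right) = \left(-20\right) 54 = -1080$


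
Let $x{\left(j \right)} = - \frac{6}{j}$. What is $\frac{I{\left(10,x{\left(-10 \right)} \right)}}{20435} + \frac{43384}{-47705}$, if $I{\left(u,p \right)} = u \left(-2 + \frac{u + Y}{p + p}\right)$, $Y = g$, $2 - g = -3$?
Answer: $- \frac{6079607}{6723115} \approx -0.90428$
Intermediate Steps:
$g = 5$ ($g = 2 - -3 = 2 + 3 = 5$)
$Y = 5$
$I{\left(u,p \right)} = u \left(-2 + \frac{5 + u}{2 p}\right)$ ($I{\left(u,p \right)} = u \left(-2 + \frac{u + 5}{p + p}\right) = u \left(-2 + \frac{5 + u}{2 p}\right)$)
$\frac{I{\left(10,x{\left(-10 \right)} \right)}}{20435} + \frac{43384}{-47705} = \frac{\frac{1}{2} \cdot 10 \frac{1}{\left(-6\right) \frac{1}{-10}} \left(5 + 10 - 4 \left(- \frac{6}{-10}\right)\right)}{20435} + \frac{43384}{-47705} = \frac{1}{2} \cdot 10 \frac{1}{\left(-6\right) \left(- \frac{1}{10}\right)} \left(5 + 10 - 4 \left(\left(-6\right) \left(- \frac{1}{10}\right)\right)\right) \frac{1}{20435} + 43384 \left(- \frac{1}{47705}\right) = \frac{1}{2} \cdot 10 \frac{1}{\frac{3}{5}} \left(5 + 10 - \frac{12}{5}\right) \frac{1}{20435} - \frac{1496}{1645} = \frac{1}{2} \cdot 10 \cdot \frac{5}{3} \left(5 + 10 - \frac{12}{5}\right) \frac{1}{20435} - \frac{1496}{1645} = \frac{1}{2} \cdot 10 \cdot \frac{5}{3} \cdot \frac{63}{5} \cdot \frac{1}{20435} - \frac{1496}{1645} = 105 \cdot \frac{1}{20435} - \frac{1496}{1645} = \frac{21}{4087} - \frac{1496}{1645} = - \frac{6079607}{6723115}$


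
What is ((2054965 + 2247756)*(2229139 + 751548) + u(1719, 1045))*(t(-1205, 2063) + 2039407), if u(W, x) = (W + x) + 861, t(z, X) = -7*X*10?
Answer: 24303458852650381144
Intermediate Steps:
t(z, X) = -70*X
u(W, x) = 861 + W + x
((2054965 + 2247756)*(2229139 + 751548) + u(1719, 1045))*(t(-1205, 2063) + 2039407) = ((2054965 + 2247756)*(2229139 + 751548) + (861 + 1719 + 1045))*(-70*2063 + 2039407) = (4302721*2980687 + 3625)*(-144410 + 2039407) = (12825064549327 + 3625)*1894997 = 12825064552952*1894997 = 24303458852650381144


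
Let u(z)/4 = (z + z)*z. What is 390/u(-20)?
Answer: 39/320 ≈ 0.12188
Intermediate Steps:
u(z) = 8*z² (u(z) = 4*((z + z)*z) = 4*((2*z)*z) = 4*(2*z²) = 8*z²)
390/u(-20) = 390/((8*(-20)²)) = 390/((8*400)) = 390/3200 = 390*(1/3200) = 39/320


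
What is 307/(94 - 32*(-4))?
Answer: 307/222 ≈ 1.3829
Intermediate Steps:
307/(94 - 32*(-4)) = 307/(94 + 128) = 307/222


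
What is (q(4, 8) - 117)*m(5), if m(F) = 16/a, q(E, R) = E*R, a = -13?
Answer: 1360/13 ≈ 104.62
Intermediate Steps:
m(F) = -16/13 (m(F) = 16/(-13) = 16*(-1/13) = -16/13)
(q(4, 8) - 117)*m(5) = (4*8 - 117)*(-16/13) = (32 - 117)*(-16/13) = -85*(-16/13) = 1360/13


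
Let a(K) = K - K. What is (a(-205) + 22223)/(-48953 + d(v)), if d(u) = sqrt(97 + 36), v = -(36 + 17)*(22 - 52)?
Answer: -1087882519/2396396076 - 22223*sqrt(133)/2396396076 ≈ -0.45407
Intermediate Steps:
a(K) = 0
v = 1590 (v = -53*(-30) = -1*(-1590) = 1590)
d(u) = sqrt(133)
(a(-205) + 22223)/(-48953 + d(v)) = (0 + 22223)/(-48953 + sqrt(133)) = 22223/(-48953 + sqrt(133))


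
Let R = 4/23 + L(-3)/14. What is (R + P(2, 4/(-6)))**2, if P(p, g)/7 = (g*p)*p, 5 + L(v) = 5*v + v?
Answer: 378341401/933156 ≈ 405.44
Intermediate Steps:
L(v) = -5 + 6*v (L(v) = -5 + (5*v + v) = -5 + 6*v)
P(p, g) = 7*g*p**2 (P(p, g) = 7*((g*p)*p) = 7*(g*p**2) = 7*g*p**2)
R = -473/322 (R = 4/23 + (-5 + 6*(-3))/14 = 4*(1/23) + (-5 - 18)*(1/14) = 4/23 - 23*1/14 = 4/23 - 23/14 = -473/322 ≈ -1.4689)
(R + P(2, 4/(-6)))**2 = (-473/322 + 7*(4/(-6))*2**2)**2 = (-473/322 + 7*(4*(-1/6))*4)**2 = (-473/322 + 7*(-2/3)*4)**2 = (-473/322 - 56/3)**2 = (-19451/966)**2 = 378341401/933156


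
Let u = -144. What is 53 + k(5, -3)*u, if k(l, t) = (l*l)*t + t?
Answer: 11285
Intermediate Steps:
k(l, t) = t + t*l**2 (k(l, t) = l**2*t + t = t*l**2 + t = t + t*l**2)
53 + k(5, -3)*u = 53 - 3*(1 + 5**2)*(-144) = 53 - 3*(1 + 25)*(-144) = 53 - 3*26*(-144) = 53 - 78*(-144) = 53 + 11232 = 11285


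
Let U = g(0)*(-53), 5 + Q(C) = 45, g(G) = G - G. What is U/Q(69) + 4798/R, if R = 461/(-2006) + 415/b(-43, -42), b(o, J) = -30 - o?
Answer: 125122244/826497 ≈ 151.39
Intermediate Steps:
g(G) = 0
Q(C) = 40 (Q(C) = -5 + 45 = 40)
U = 0 (U = 0*(-53) = 0)
R = 826497/26078 (R = 461/(-2006) + 415/(-30 - 1*(-43)) = 461*(-1/2006) + 415/(-30 + 43) = -461/2006 + 415/13 = 826497/26078 ≈ 31.693)
U/Q(69) + 4798/R = 0/40 + 4798/(826497/26078) = 0*(1/40) + 4798*(26078/826497) = 0 + 125122244/826497 = 125122244/826497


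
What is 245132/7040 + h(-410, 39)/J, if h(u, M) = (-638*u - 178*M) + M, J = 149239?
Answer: 9594045157/262660640 ≈ 36.526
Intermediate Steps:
h(u, M) = -638*u - 177*M
245132/7040 + h(-410, 39)/J = 245132/7040 + (-638*(-410) - 177*39)/149239 = 245132*(1/7040) + (261580 - 6903)*(1/149239) = 61283/1760 + 254677*(1/149239) = 61283/1760 + 254677/149239 = 9594045157/262660640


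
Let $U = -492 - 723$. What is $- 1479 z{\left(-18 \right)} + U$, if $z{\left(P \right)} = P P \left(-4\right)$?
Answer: $1915569$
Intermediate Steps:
$U = -1215$ ($U = -492 - 723 = -1215$)
$z{\left(P \right)} = - 4 P^{2}$ ($z{\left(P \right)} = P \left(- 4 P\right) = - 4 P^{2}$)
$- 1479 z{\left(-18 \right)} + U = - 1479 \left(- 4 \left(-18\right)^{2}\right) - 1215 = - 1479 \left(\left(-4\right) 324\right) - 1215 = \left(-1479\right) \left(-1296\right) - 1215 = 1916784 - 1215 = 1915569$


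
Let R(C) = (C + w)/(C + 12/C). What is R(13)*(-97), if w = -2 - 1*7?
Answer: -5044/181 ≈ -27.867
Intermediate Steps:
w = -9 (w = -2 - 7 = -9)
R(C) = (-9 + C)/(C + 12/C) (R(C) = (C - 9)/(C + 12/C) = (-9 + C)/(C + 12/C))
R(13)*(-97) = (13*(-9 + 13)/(12 + 13²))*(-97) = (13*4/(12 + 169))*(-97) = (13*4/181)*(-97) = (13*(1/181)*4)*(-97) = (52/181)*(-97) = -5044/181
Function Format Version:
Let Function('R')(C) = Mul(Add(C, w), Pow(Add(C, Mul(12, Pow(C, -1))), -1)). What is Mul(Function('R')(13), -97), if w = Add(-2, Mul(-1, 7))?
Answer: Rational(-5044, 181) ≈ -27.867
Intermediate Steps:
w = -9 (w = Add(-2, -7) = -9)
Function('R')(C) = Mul(Pow(Add(C, Mul(12, Pow(C, -1))), -1), Add(-9, C)) (Function('R')(C) = Mul(Add(C, -9), Pow(Add(C, Mul(12, Pow(C, -1))), -1)) = Mul(Add(-9, C), Pow(Add(C, Mul(12, Pow(C, -1))), -1)) = Mul(Pow(Add(C, Mul(12, Pow(C, -1))), -1), Add(-9, C)))
Mul(Function('R')(13), -97) = Mul(Mul(13, Pow(Add(12, Pow(13, 2)), -1), Add(-9, 13)), -97) = Mul(Mul(13, Pow(Add(12, 169), -1), 4), -97) = Mul(Mul(13, Pow(181, -1), 4), -97) = Mul(Mul(13, Rational(1, 181), 4), -97) = Mul(Rational(52, 181), -97) = Rational(-5044, 181)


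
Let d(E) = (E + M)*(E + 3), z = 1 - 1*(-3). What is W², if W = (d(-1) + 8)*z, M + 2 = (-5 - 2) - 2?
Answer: 4096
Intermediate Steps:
z = 4 (z = 1 + 3 = 4)
M = -11 (M = -2 + ((-5 - 2) - 2) = -2 + (-7 - 2) = -2 - 9 = -11)
d(E) = (-11 + E)*(3 + E) (d(E) = (E - 11)*(E + 3) = (-11 + E)*(3 + E))
W = -64 (W = ((-33 + (-1)² - 8*(-1)) + 8)*4 = ((-33 + 1 + 8) + 8)*4 = (-24 + 8)*4 = -16*4 = -64)
W² = (-64)² = 4096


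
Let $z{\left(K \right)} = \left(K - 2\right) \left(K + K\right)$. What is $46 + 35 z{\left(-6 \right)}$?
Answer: $3406$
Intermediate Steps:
$z{\left(K \right)} = 2 K \left(-2 + K\right)$ ($z{\left(K \right)} = \left(-2 + K\right) 2 K = 2 K \left(-2 + K\right)$)
$46 + 35 z{\left(-6 \right)} = 46 + 35 \cdot 2 \left(-6\right) \left(-2 - 6\right) = 46 + 35 \cdot 2 \left(-6\right) \left(-8\right) = 46 + 35 \cdot 96 = 46 + 3360 = 3406$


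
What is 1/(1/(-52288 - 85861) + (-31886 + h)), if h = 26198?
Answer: -138149/785791513 ≈ -0.00017581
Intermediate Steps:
1/(1/(-52288 - 85861) + (-31886 + h)) = 1/(1/(-52288 - 85861) + (-31886 + 26198)) = 1/(1/(-138149) - 5688) = 1/(-1/138149 - 5688) = 1/(-785791513/138149) = -138149/785791513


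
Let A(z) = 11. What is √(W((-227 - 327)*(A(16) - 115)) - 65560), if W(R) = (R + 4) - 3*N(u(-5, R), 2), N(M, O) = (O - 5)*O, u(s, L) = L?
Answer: I*√7922 ≈ 89.006*I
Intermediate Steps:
N(M, O) = O*(-5 + O) (N(M, O) = (-5 + O)*O = O*(-5 + O))
W(R) = 22 + R (W(R) = (R + 4) - 6*(-5 + 2) = (4 + R) - 6*(-3) = (4 + R) - 3*(-6) = (4 + R) + 18 = 22 + R)
√(W((-227 - 327)*(A(16) - 115)) - 65560) = √((22 + (-227 - 327)*(11 - 115)) - 65560) = √((22 - 554*(-104)) - 65560) = √((22 + 57616) - 65560) = √(57638 - 65560) = √(-7922) = I*√7922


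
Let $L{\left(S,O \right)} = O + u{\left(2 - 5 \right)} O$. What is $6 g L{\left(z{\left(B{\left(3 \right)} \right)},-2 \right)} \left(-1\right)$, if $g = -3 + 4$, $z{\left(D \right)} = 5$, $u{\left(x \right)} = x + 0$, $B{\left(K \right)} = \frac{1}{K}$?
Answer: $-24$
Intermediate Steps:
$u{\left(x \right)} = x$
$L{\left(S,O \right)} = - 2 O$ ($L{\left(S,O \right)} = O + \left(2 - 5\right) O = O - 3 O = - 2 O$)
$g = 1$
$6 g L{\left(z{\left(B{\left(3 \right)} \right)},-2 \right)} \left(-1\right) = 6 \cdot 1 \left(-2\right) \left(-2\right) \left(-1\right) = 6 \cdot 4 \left(-1\right) = 6 \left(-4\right) = -24$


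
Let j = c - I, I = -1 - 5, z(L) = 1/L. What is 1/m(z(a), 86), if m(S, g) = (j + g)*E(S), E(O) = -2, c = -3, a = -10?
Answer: -1/178 ≈ -0.0056180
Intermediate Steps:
I = -6
j = 3 (j = -3 - 1*(-6) = -3 + 6 = 3)
m(S, g) = -6 - 2*g (m(S, g) = (3 + g)*(-2) = -6 - 2*g)
1/m(z(a), 86) = 1/(-6 - 2*86) = 1/(-6 - 172) = 1/(-178) = -1/178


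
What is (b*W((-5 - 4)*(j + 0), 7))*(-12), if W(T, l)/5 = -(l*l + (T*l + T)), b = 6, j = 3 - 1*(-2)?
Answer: -111960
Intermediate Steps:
j = 5 (j = 3 + 2 = 5)
W(T, l) = -5*T - 5*l² - 5*T*l (W(T, l) = 5*(-(l*l + (T*l + T))) = 5*(-(l² + (T + T*l))) = 5*(-(T + l² + T*l)) = 5*(-T - l² - T*l) = -5*T - 5*l² - 5*T*l)
(b*W((-5 - 4)*(j + 0), 7))*(-12) = (6*(-5*(-5 - 4)*(5 + 0) - 5*7² - 5*(-5 - 4)*(5 + 0)*7))*(-12) = (6*(-(-45)*5 - 5*49 - 5*(-9*5)*7))*(-12) = (6*(-5*(-45) - 245 - 5*(-45)*7))*(-12) = (6*(225 - 245 + 1575))*(-12) = (6*1555)*(-12) = 9330*(-12) = -111960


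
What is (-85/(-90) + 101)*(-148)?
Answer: -135790/9 ≈ -15088.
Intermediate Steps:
(-85/(-90) + 101)*(-148) = (-85*(-1/90) + 101)*(-148) = (17/18 + 101)*(-148) = (1835/18)*(-148) = -135790/9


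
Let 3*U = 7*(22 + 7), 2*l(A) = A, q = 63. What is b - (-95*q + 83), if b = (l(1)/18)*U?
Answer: 637619/108 ≈ 5903.9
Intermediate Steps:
l(A) = A/2
U = 203/3 (U = (7*(22 + 7))/3 = (7*29)/3 = (⅓)*203 = 203/3 ≈ 67.667)
b = 203/108 (b = (((½)*1)/18)*(203/3) = ((½)*(1/18))*(203/3) = (1/36)*(203/3) = 203/108 ≈ 1.8796)
b - (-95*q + 83) = 203/108 - (-95*63 + 83) = 203/108 - (-5985 + 83) = 203/108 - 1*(-5902) = 203/108 + 5902 = 637619/108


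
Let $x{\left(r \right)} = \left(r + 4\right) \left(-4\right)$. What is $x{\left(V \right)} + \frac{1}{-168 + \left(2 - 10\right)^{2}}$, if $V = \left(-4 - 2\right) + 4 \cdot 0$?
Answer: $\frac{831}{104} \approx 7.9904$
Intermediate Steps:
$V = -6$ ($V = -6 + 0 = -6$)
$x{\left(r \right)} = -16 - 4 r$ ($x{\left(r \right)} = \left(4 + r\right) \left(-4\right) = -16 - 4 r$)
$x{\left(V \right)} + \frac{1}{-168 + \left(2 - 10\right)^{2}} = \left(-16 - -24\right) + \frac{1}{-168 + \left(2 - 10\right)^{2}} = \left(-16 + 24\right) + \frac{1}{-168 + \left(-8\right)^{2}} = 8 + \frac{1}{-168 + 64} = 8 + \frac{1}{-104} = 8 - \frac{1}{104} = \frac{831}{104}$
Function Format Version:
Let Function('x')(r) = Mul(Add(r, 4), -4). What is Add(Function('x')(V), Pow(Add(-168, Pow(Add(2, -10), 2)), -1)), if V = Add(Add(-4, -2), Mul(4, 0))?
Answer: Rational(831, 104) ≈ 7.9904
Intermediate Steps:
V = -6 (V = Add(-6, 0) = -6)
Function('x')(r) = Add(-16, Mul(-4, r)) (Function('x')(r) = Mul(Add(4, r), -4) = Add(-16, Mul(-4, r)))
Add(Function('x')(V), Pow(Add(-168, Pow(Add(2, -10), 2)), -1)) = Add(Add(-16, Mul(-4, -6)), Pow(Add(-168, Pow(Add(2, -10), 2)), -1)) = Add(Add(-16, 24), Pow(Add(-168, Pow(-8, 2)), -1)) = Add(8, Pow(Add(-168, 64), -1)) = Add(8, Pow(-104, -1)) = Add(8, Rational(-1, 104)) = Rational(831, 104)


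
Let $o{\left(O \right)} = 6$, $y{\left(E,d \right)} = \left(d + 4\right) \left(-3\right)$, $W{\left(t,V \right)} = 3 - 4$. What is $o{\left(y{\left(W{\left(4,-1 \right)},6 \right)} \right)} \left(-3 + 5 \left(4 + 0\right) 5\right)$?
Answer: $582$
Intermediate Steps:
$W{\left(t,V \right)} = -1$ ($W{\left(t,V \right)} = 3 - 4 = -1$)
$y{\left(E,d \right)} = -12 - 3 d$ ($y{\left(E,d \right)} = \left(4 + d\right) \left(-3\right) = -12 - 3 d$)
$o{\left(y{\left(W{\left(4,-1 \right)},6 \right)} \right)} \left(-3 + 5 \left(4 + 0\right) 5\right) = 6 \left(-3 + 5 \left(4 + 0\right) 5\right) = 6 \left(-3 + 5 \cdot 4 \cdot 5\right) = 6 \left(-3 + 5 \cdot 20\right) = 6 \left(-3 + 100\right) = 6 \cdot 97 = 582$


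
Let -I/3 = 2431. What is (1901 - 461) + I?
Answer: -5853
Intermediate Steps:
I = -7293 (I = -3*2431 = -7293)
(1901 - 461) + I = (1901 - 461) - 7293 = 1440 - 7293 = -5853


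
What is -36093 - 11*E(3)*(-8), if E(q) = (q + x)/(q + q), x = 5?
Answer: -107927/3 ≈ -35976.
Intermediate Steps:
E(q) = (5 + q)/(2*q) (E(q) = (q + 5)/(q + q) = (5 + q)/((2*q)) = (5 + q)*(1/(2*q)) = (5 + q)/(2*q))
-36093 - 11*E(3)*(-8) = -36093 - 11*(5 + 3)/(2*3)*(-8) = -36093 - 11*8/(2*3)*(-8) = -36093 - 11*4/3*(-8) = -36093 - 44/3*(-8) = -36093 + 352/3 = -107927/3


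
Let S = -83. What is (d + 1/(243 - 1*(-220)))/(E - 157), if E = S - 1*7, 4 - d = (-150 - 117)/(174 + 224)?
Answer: -861115/45515678 ≈ -0.018919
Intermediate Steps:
d = 1859/398 (d = 4 - (-150 - 117)/(174 + 224) = 4 - (-267)/398 = 4 - 1*(-267/398) = 4 + 267/398 = 1859/398 ≈ 4.6709)
E = -90 (E = -83 - 1*7 = -83 - 7 = -90)
(d + 1/(243 - 1*(-220)))/(E - 157) = (1859/398 + 1/(243 - 1*(-220)))/(-90 - 157) = (1859/398 + 1/(243 + 220))/(-247) = (1859/398 + 1/463)*(-1/247) = (861115/184274)*(-1/247) = -861115/45515678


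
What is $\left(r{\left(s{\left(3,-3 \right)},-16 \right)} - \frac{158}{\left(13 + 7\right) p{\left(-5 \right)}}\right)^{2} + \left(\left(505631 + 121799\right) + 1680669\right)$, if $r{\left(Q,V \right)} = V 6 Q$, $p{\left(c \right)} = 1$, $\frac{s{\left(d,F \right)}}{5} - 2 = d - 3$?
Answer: $\frac{324492941}{100} \approx 3.2449 \cdot 10^{6}$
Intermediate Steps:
$s{\left(d,F \right)} = -5 + 5 d$ ($s{\left(d,F \right)} = 10 + 5 \left(d - 3\right) = 10 + 5 \left(-3 + d\right) = 10 + \left(-15 + 5 d\right) = -5 + 5 d$)
$r{\left(Q,V \right)} = 6 Q V$ ($r{\left(Q,V \right)} = 6 V Q = 6 Q V$)
$\left(r{\left(s{\left(3,-3 \right)},-16 \right)} - \frac{158}{\left(13 + 7\right) p{\left(-5 \right)}}\right)^{2} + \left(\left(505631 + 121799\right) + 1680669\right) = \left(6 \left(-5 + 5 \cdot 3\right) \left(-16\right) - \frac{158}{\left(13 + 7\right) 1}\right)^{2} + \left(\left(505631 + 121799\right) + 1680669\right) = \left(6 \left(-5 + 15\right) \left(-16\right) - \frac{158}{20 \cdot 1}\right)^{2} + \left(627430 + 1680669\right) = \left(6 \cdot 10 \left(-16\right) - \frac{158}{20}\right)^{2} + 2308099 = \left(-960 - \frac{79}{10}\right)^{2} + 2308099 = \left(- \frac{9679}{10}\right)^{2} + 2308099 = \frac{93683041}{100} + 2308099 = \frac{324492941}{100}$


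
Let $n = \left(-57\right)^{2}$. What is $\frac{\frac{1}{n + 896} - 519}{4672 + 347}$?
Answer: $- \frac{307322}{2971965} \approx -0.10341$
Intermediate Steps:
$n = 3249$
$\frac{\frac{1}{n + 896} - 519}{4672 + 347} = \frac{\frac{1}{3249 + 896} - 519}{4672 + 347} = \frac{\frac{1}{4145} - 519}{5019} = \left(\frac{1}{4145} - 519\right) \frac{1}{5019} = \left(- \frac{2151254}{4145}\right) \frac{1}{5019} = - \frac{307322}{2971965}$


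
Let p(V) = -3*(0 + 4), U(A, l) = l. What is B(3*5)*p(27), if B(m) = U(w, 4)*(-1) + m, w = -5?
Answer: -132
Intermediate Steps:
p(V) = -12 (p(V) = -3*4 = -12)
B(m) = -4 + m (B(m) = 4*(-1) + m = -4 + m)
B(3*5)*p(27) = (-4 + 3*5)*(-12) = (-4 + 15)*(-12) = 11*(-12) = -132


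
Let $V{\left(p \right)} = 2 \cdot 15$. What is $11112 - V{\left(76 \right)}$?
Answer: $11082$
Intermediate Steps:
$V{\left(p \right)} = 30$
$11112 - V{\left(76 \right)} = 11112 - 30 = 11082$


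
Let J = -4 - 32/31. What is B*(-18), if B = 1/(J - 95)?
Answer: 558/3101 ≈ 0.17994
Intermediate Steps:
J = -156/31 (J = -4 - 32*1/31 = -4 - 32/31 = -156/31 ≈ -5.0323)
B = -31/3101 (B = 1/(-156/31 - 95) = 1/(-3101/31) = -31/3101 ≈ -0.0099968)
B*(-18) = -31/3101*(-18) = 558/3101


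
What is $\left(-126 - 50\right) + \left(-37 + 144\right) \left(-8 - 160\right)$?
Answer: $-18152$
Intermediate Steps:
$\left(-126 - 50\right) + \left(-37 + 144\right) \left(-8 - 160\right) = -176 + 107 \left(-168\right) = -176 - 17976 = -18152$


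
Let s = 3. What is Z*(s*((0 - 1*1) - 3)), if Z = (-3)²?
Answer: -108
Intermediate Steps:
Z = 9
Z*(s*((0 - 1*1) - 3)) = 9*(3*((0 - 1*1) - 3)) = 9*(3*((0 - 1) - 3)) = 9*(3*(-1 - 3)) = 9*(3*(-4)) = 9*(-12) = -108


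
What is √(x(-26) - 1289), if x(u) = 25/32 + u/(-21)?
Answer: I*√36323742/168 ≈ 35.875*I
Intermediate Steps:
x(u) = 25/32 - u/21 (x(u) = 25*(1/32) + u*(-1/21) = 25/32 - u/21)
√(x(-26) - 1289) = √((25/32 - 1/21*(-26)) - 1289) = √((25/32 + 26/21) - 1289) = √(1357/672 - 1289) = √(-864851/672) = I*√36323742/168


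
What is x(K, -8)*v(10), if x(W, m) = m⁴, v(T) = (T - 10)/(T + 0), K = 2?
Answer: 0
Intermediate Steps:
v(T) = (-10 + T)/T
x(K, -8)*v(10) = (-8)⁴*((-10 + 10)/10) = 4096*((⅒)*0) = 4096*0 = 0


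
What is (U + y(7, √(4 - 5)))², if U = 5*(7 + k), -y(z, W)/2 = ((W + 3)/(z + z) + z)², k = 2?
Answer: 1195832/343 + 584790*I/2401 ≈ 3486.4 + 243.56*I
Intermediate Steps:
y(z, W) = -2*(z + (3 + W)/(2*z))² (y(z, W) = -2*((W + 3)/(z + z) + z)² = -2*((3 + W)/((2*z)) + z)² = -2*((3 + W)*(1/(2*z)) + z)² = -2*((3 + W)/(2*z) + z)² = -2*(z + (3 + W)/(2*z))²)
U = 45 (U = 5*(7 + 2) = 5*9 = 45)
(U + y(7, √(4 - 5)))² = (45 - ½*(3 + √(4 - 5) + 2*7²)²/7²)² = (45 - ½*1/49*(3 + √(-1) + 2*49)²)² = (45 - ½*1/49*(3 + I + 98)²)² = (45 - ½*1/49*(101 + I)²)² = (45 - (101 + I)²/98)²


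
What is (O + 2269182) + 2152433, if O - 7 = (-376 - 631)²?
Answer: 5435671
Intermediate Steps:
O = 1014056 (O = 7 + (-376 - 631)² = 7 + (-1007)² = 7 + 1014049 = 1014056)
(O + 2269182) + 2152433 = (1014056 + 2269182) + 2152433 = 3283238 + 2152433 = 5435671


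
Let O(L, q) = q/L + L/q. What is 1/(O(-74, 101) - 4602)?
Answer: -7474/34411025 ≈ -0.00021720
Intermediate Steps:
O(L, q) = L/q + q/L
1/(O(-74, 101) - 4602) = 1/((-74/101 + 101/(-74)) - 4602) = 1/((-74*1/101 + 101*(-1/74)) - 4602) = 1/((-74/101 - 101/74) - 4602) = 1/(-15677/7474 - 4602) = 1/(-34411025/7474) = -7474/34411025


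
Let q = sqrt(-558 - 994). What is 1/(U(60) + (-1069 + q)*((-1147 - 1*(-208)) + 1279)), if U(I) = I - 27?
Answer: -363427/132258595529 - 1360*I*sqrt(97)/132258595529 ≈ -2.7479e-6 - 1.0127e-7*I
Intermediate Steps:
U(I) = -27 + I
q = 4*I*sqrt(97) (q = sqrt(-1552) = 4*I*sqrt(97) ≈ 39.395*I)
1/(U(60) + (-1069 + q)*((-1147 - 1*(-208)) + 1279)) = 1/((-27 + 60) + (-1069 + 4*I*sqrt(97))*((-1147 - 1*(-208)) + 1279)) = 1/(33 + (-1069 + 4*I*sqrt(97))*((-1147 + 208) + 1279)) = 1/(33 + (-1069 + 4*I*sqrt(97))*(-939 + 1279)) = 1/(33 + (-1069 + 4*I*sqrt(97))*340) = 1/(33 + (-363460 + 1360*I*sqrt(97))) = 1/(-363427 + 1360*I*sqrt(97))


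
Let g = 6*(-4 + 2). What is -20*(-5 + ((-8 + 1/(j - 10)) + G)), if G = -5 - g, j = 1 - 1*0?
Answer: 1100/9 ≈ 122.22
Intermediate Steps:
j = 1 (j = 1 + 0 = 1)
g = -12 (g = 6*(-2) = -12)
G = 7 (G = -5 - 1*(-12) = -5 + 12 = 7)
-20*(-5 + ((-8 + 1/(j - 10)) + G)) = -20*(-5 + ((-8 + 1/(1 - 10)) + 7)) = -20*(-5 + ((-8 + 1/(-9)) + 7)) = -20*(-5 + ((-8 - ⅑) + 7)) = -20*(-5 + (-73/9 + 7)) = -20*(-5 - 10/9) = -20*(-55/9) = 1100/9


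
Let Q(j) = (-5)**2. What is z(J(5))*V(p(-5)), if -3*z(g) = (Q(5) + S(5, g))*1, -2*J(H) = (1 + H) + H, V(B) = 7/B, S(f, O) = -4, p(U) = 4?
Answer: -49/4 ≈ -12.250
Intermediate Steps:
Q(j) = 25
J(H) = -1/2 - H (J(H) = -((1 + H) + H)/2 = -(1 + 2*H)/2 = -1/2 - H)
z(g) = -7 (z(g) = -(25 - 4)/3 = -7)
z(J(5))*V(p(-5)) = -49/4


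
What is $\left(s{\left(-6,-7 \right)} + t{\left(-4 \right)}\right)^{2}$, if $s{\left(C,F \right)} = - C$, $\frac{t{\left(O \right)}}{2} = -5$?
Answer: $16$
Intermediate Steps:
$t{\left(O \right)} = -10$ ($t{\left(O \right)} = 2 \left(-5\right) = -10$)
$\left(s{\left(-6,-7 \right)} + t{\left(-4 \right)}\right)^{2} = \left(\left(-1\right) \left(-6\right) - 10\right)^{2} = \left(6 - 10\right)^{2} = \left(-4\right)^{2} = 16$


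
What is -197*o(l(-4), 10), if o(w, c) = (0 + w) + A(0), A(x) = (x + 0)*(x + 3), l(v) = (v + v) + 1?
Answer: 1379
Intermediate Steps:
l(v) = 1 + 2*v (l(v) = 2*v + 1 = 1 + 2*v)
A(x) = x*(3 + x)
o(w, c) = w (o(w, c) = (0 + w) + 0*(3 + 0) = w + 0*3 = w + 0 = w)
-197*o(l(-4), 10) = -197*(1 + 2*(-4)) = -197*(1 - 8) = -197*(-7) = 1379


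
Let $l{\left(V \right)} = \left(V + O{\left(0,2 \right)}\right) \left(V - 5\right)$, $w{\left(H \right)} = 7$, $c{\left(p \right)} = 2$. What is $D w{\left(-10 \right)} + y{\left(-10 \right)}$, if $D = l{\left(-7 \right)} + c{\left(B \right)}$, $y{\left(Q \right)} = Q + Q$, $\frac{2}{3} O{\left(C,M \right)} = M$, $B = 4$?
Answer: $330$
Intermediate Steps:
$O{\left(C,M \right)} = \frac{3 M}{2}$
$y{\left(Q \right)} = 2 Q$
$l{\left(V \right)} = \left(-5 + V\right) \left(3 + V\right)$ ($l{\left(V \right)} = \left(V + \frac{3}{2} \cdot 2\right) \left(V - 5\right) = \left(V + 3\right) \left(-5 + V\right) = \left(3 + V\right) \left(-5 + V\right) = \left(-5 + V\right) \left(3 + V\right)$)
$D = 50$ ($D = \left(-15 + \left(-7\right)^{2} - -14\right) + 2 = \left(-15 + 49 + 14\right) + 2 = 48 + 2 = 50$)
$D w{\left(-10 \right)} + y{\left(-10 \right)} = 50 \cdot 7 + 2 \left(-10\right) = 350 - 20 = 330$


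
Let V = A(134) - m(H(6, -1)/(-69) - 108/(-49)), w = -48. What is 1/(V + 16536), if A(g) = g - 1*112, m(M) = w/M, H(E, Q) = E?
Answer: 1193/19780742 ≈ 6.0311e-5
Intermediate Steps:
m(M) = -48/M
A(g) = -112 + g (A(g) = g - 112 = -112 + g)
V = 53294/1193 (V = (-112 + 134) - (-48)/(6/(-69) - 108/(-49)) = 22 - (-48)/(6*(-1/69) - 108*(-1/49)) = 22 - (-48)/(-2/23 + 108/49) = 22 - (-48)/2386/1127 = 22 - (-48)*1127/2386 = 22 - 1*(-27048/1193) = 22 + 27048/1193 = 53294/1193 ≈ 44.672)
1/(V + 16536) = 1/(53294/1193 + 16536) = 1/(19780742/1193) = 1193/19780742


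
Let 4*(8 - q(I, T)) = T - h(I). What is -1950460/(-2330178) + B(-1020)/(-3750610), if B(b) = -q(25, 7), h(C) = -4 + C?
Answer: 318062677289/379982126460 ≈ 0.83705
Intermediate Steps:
q(I, T) = 7 - T/4 + I/4 (q(I, T) = 8 - (T - (-4 + I))/4 = 8 - (T + (4 - I))/4 = 8 - (4 + T - I)/4 = 8 + (-1 - T/4 + I/4) = 7 - T/4 + I/4)
B(b) = -23/2 (B(b) = -(7 - 1/4*7 + (1/4)*25) = -(7 - 7/4 + 25/4) = -1*23/2 = -23/2)
-1950460/(-2330178) + B(-1020)/(-3750610) = -1950460/(-2330178) - 23/2/(-3750610) = -1950460*(-1/2330178) - 23/2*(-1/3750610) = 975230/1165089 + 1/326140 = 318062677289/379982126460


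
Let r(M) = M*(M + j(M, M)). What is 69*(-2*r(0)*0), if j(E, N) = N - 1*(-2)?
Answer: 0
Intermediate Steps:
j(E, N) = 2 + N (j(E, N) = N + 2 = 2 + N)
r(M) = M*(2 + 2*M) (r(M) = M*(M + (2 + M)) = M*(2 + 2*M))
69*(-2*r(0)*0) = 69*(-4*0*(1 + 0)*0) = 69*(-4*0*0) = 69*(-2*0*0) = 69*(0*0) = 69*0 = 0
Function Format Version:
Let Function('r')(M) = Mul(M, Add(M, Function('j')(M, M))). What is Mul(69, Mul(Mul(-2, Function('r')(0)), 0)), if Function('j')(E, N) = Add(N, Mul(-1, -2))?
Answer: 0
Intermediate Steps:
Function('j')(E, N) = Add(2, N) (Function('j')(E, N) = Add(N, 2) = Add(2, N))
Function('r')(M) = Mul(M, Add(2, Mul(2, M))) (Function('r')(M) = Mul(M, Add(M, Add(2, M))) = Mul(M, Add(2, Mul(2, M))))
Mul(69, Mul(Mul(-2, Function('r')(0)), 0)) = Mul(69, Mul(Mul(-2, Mul(2, 0, Add(1, 0))), 0)) = Mul(69, Mul(Mul(-2, Mul(2, 0, 1)), 0)) = Mul(69, Mul(Mul(-2, 0), 0)) = Mul(69, Mul(0, 0)) = Mul(69, 0) = 0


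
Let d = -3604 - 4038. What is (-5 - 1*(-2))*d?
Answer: 22926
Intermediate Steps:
d = -7642
(-5 - 1*(-2))*d = (-5 - 1*(-2))*(-7642) = (-5 + 2)*(-7642) = -3*(-7642) = 22926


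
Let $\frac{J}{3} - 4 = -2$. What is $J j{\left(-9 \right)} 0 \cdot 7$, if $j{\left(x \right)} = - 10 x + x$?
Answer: $0$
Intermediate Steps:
$J = 6$ ($J = 12 + 3 \left(-2\right) = 12 - 6 = 6$)
$j{\left(x \right)} = - 9 x$
$J j{\left(-9 \right)} 0 \cdot 7 = 6 \left(\left(-9\right) \left(-9\right)\right) 0 \cdot 7 = 6 \cdot 81 \cdot 0 = 486 \cdot 0 = 0$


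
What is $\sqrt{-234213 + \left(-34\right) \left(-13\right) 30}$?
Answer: $i \sqrt{220953} \approx 470.06 i$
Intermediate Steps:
$\sqrt{-234213 + \left(-34\right) \left(-13\right) 30} = \sqrt{-234213 + 442 \cdot 30} = \sqrt{-234213 + 13260} = \sqrt{-220953} = i \sqrt{220953}$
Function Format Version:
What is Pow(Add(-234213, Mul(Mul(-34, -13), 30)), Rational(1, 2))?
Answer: Mul(I, Pow(220953, Rational(1, 2))) ≈ Mul(470.06, I)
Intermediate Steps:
Pow(Add(-234213, Mul(Mul(-34, -13), 30)), Rational(1, 2)) = Pow(Add(-234213, Mul(442, 30)), Rational(1, 2)) = Pow(Add(-234213, 13260), Rational(1, 2)) = Pow(-220953, Rational(1, 2)) = Mul(I, Pow(220953, Rational(1, 2)))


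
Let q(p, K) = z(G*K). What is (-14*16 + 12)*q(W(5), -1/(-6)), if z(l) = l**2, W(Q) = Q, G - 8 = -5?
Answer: -53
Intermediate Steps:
G = 3 (G = 8 - 5 = 3)
q(p, K) = 9*K**2 (q(p, K) = (3*K)**2 = 9*K**2)
(-14*16 + 12)*q(W(5), -1/(-6)) = (-14*16 + 12)*(9*(-1/(-6))**2) = (-224 + 12)*(9*(-1*(-1/6))**2) = -1908*(1/6)**2 = -1908/36 = -212*1/4 = -53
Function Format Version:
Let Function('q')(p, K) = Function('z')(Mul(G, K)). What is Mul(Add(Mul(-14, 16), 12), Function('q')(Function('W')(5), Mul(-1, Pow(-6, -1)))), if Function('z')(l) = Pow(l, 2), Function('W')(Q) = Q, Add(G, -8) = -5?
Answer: -53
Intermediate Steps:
G = 3 (G = Add(8, -5) = 3)
Function('q')(p, K) = Mul(9, Pow(K, 2)) (Function('q')(p, K) = Pow(Mul(3, K), 2) = Mul(9, Pow(K, 2)))
Mul(Add(Mul(-14, 16), 12), Function('q')(Function('W')(5), Mul(-1, Pow(-6, -1)))) = Mul(Add(Mul(-14, 16), 12), Mul(9, Pow(Mul(-1, Pow(-6, -1)), 2))) = Mul(Add(-224, 12), Mul(9, Pow(Mul(-1, Rational(-1, 6)), 2))) = Mul(-212, Mul(9, Pow(Rational(1, 6), 2))) = Mul(-212, Mul(9, Rational(1, 36))) = Mul(-212, Rational(1, 4)) = -53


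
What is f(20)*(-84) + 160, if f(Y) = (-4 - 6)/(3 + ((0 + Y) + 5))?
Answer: 190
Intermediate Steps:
f(Y) = -10/(8 + Y) (f(Y) = -10/(3 + (Y + 5)) = -10/(3 + (5 + Y)) = -10/(8 + Y))
f(20)*(-84) + 160 = -10/(8 + 20)*(-84) + 160 = -10/28*(-84) + 160 = -10*1/28*(-84) + 160 = -5/14*(-84) + 160 = 30 + 160 = 190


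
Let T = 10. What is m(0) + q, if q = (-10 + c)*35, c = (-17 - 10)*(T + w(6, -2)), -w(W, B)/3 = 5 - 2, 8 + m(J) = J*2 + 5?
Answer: -1298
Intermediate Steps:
m(J) = -3 + 2*J (m(J) = -8 + (J*2 + 5) = -8 + (2*J + 5) = -8 + (5 + 2*J) = -3 + 2*J)
w(W, B) = -9 (w(W, B) = -3*(5 - 2) = -3*3 = -9)
c = -27 (c = (-17 - 10)*(10 - 9) = -27*1 = -27)
q = -1295 (q = (-10 - 27)*35 = -37*35 = -1295)
m(0) + q = (-3 + 2*0) - 1295 = (-3 + 0) - 1295 = -3 - 1295 = -1298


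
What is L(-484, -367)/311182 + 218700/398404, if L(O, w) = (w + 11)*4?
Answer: 8436022013/15497019191 ≈ 0.54436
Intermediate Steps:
L(O, w) = 44 + 4*w (L(O, w) = (11 + w)*4 = 44 + 4*w)
L(-484, -367)/311182 + 218700/398404 = (44 + 4*(-367))/311182 + 218700/398404 = (44 - 1468)*(1/311182) + 218700*(1/398404) = -1424*1/311182 + 54675/99601 = -712/155591 + 54675/99601 = 8436022013/15497019191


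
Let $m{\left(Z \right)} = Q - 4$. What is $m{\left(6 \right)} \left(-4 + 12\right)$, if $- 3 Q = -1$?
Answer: $- \frac{88}{3} \approx -29.333$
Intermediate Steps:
$Q = \frac{1}{3}$ ($Q = \left(- \frac{1}{3}\right) \left(-1\right) = \frac{1}{3} \approx 0.33333$)
$m{\left(Z \right)} = - \frac{11}{3}$ ($m{\left(Z \right)} = \frac{1}{3} - 4 = - \frac{11}{3}$)
$m{\left(6 \right)} \left(-4 + 12\right) = - \frac{11 \left(-4 + 12\right)}{3} = \left(- \frac{11}{3}\right) 8 = - \frac{88}{3}$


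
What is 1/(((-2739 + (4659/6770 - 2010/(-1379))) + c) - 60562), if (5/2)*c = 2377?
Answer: -1867166/116414167041 ≈ -1.6039e-5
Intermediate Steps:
c = 4754/5 (c = (⅖)*2377 = 4754/5 ≈ 950.80)
1/(((-2739 + (4659/6770 - 2010/(-1379))) + c) - 60562) = 1/(((-2739 + (4659/6770 - 2010/(-1379))) + 4754/5) - 60562) = 1/(((-2739 + (4659*(1/6770) - 2010*(-1/1379))) + 4754/5) - 60562) = 1/(((-2739 + (4659/6770 + 2010/1379)) + 4754/5) - 60562) = 1/(((-2739 + 20032461/9335830) + 4754/5) - 60562) = 1/((-25550805909/9335830 + 4754/5) - 60562) = 1/(-3334859749/1867166 - 60562) = 1/(-116414167041/1867166) = -1867166/116414167041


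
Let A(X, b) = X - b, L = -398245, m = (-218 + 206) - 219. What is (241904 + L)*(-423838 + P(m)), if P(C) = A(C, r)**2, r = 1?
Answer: 57848358774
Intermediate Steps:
m = -231 (m = -12 - 219 = -231)
P(C) = (-1 + C)**2 (P(C) = (C - 1*1)**2 = (C - 1)**2 = (-1 + C)**2)
(241904 + L)*(-423838 + P(m)) = (241904 - 398245)*(-423838 + (-1 - 231)**2) = -156341*(-423838 + (-232)**2) = -156341*(-423838 + 53824) = -156341*(-370014) = 57848358774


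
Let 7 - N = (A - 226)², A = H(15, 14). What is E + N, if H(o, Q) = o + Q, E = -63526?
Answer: -102328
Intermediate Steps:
H(o, Q) = Q + o
A = 29 (A = 14 + 15 = 29)
N = -38802 (N = 7 - (29 - 226)² = 7 - 1*(-197)² = 7 - 1*38809 = 7 - 38809 = -38802)
E + N = -63526 - 38802 = -102328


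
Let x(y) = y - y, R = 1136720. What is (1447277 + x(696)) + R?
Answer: 2583997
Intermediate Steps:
x(y) = 0
(1447277 + x(696)) + R = (1447277 + 0) + 1136720 = 1447277 + 1136720 = 2583997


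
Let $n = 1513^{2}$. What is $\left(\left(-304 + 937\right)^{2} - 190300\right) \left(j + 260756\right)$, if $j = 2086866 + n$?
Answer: $975529821699$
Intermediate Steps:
$n = 2289169$
$j = 4376035$ ($j = 2086866 + 2289169 = 4376035$)
$\left(\left(-304 + 937\right)^{2} - 190300\right) \left(j + 260756\right) = \left(\left(-304 + 937\right)^{2} - 190300\right) \left(4376035 + 260756\right) = \left(633^{2} - 190300\right) 4636791 = \left(400689 - 190300\right) 4636791 = 210389 \cdot 4636791 = 975529821699$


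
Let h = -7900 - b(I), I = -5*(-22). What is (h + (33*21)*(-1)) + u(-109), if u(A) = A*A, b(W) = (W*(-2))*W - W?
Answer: 27598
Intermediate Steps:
I = 110
b(W) = -W - 2*W² (b(W) = (-2*W)*W - W = -2*W² - W = -W - 2*W²)
u(A) = A²
h = 16410 (h = -7900 - (-1)*110*(1 + 2*110) = -7900 - (-1)*110*(1 + 220) = -7900 - (-1)*110*221 = -7900 - 1*(-24310) = -7900 + 24310 = 16410)
(h + (33*21)*(-1)) + u(-109) = (16410 + (33*21)*(-1)) + (-109)² = (16410 + 693*(-1)) + 11881 = (16410 - 693) + 11881 = 15717 + 11881 = 27598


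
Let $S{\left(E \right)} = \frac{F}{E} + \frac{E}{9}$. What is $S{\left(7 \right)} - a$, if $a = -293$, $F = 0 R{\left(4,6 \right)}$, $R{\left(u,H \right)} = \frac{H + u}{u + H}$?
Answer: $\frac{2644}{9} \approx 293.78$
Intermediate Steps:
$R{\left(u,H \right)} = 1$ ($R{\left(u,H \right)} = \frac{H + u}{H + u} = 1$)
$F = 0$ ($F = 0 \cdot 1 = 0$)
$S{\left(E \right)} = \frac{E}{9}$ ($S{\left(E \right)} = \frac{0}{E} + \frac{E}{9} = 0 + E \frac{1}{9} = 0 + \frac{E}{9} = \frac{E}{9}$)
$S{\left(7 \right)} - a = \frac{1}{9} \cdot 7 - -293 = \frac{7}{9} + 293 = \frac{2644}{9}$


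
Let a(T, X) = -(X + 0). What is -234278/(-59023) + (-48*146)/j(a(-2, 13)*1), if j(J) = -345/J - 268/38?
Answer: -101039816434/284077699 ≈ -355.68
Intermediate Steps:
a(T, X) = -X
j(J) = -134/19 - 345/J (j(J) = -345/J - 268*1/38 = -345/J - 134/19 = -134/19 - 345/J)
-234278/(-59023) + (-48*146)/j(a(-2, 13)*1) = -234278/(-59023) + (-48*146)/(-134/19 - 345/(-1*13*1)) = -234278*(-1/59023) - 7008/(-134/19 - 345/((-13*1))) = 234278/59023 - 7008/(-134/19 - 345/(-13)) = 234278/59023 - 7008/(-134/19 - 345*(-1/13)) = 234278/59023 - 7008/(-134/19 + 345/13) = 234278/59023 - 7008/4813/247 = 234278/59023 - 7008*247/4813 = 234278/59023 - 1730976/4813 = -101039816434/284077699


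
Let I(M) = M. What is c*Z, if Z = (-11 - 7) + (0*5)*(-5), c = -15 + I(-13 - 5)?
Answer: 594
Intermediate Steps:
c = -33 (c = -15 + (-13 - 5) = -15 - 18 = -33)
Z = -18 (Z = -18 + 0*(-5) = -18 + 0 = -18)
c*Z = -33*(-18) = 594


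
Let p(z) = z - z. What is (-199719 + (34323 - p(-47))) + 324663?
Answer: 159267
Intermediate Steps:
p(z) = 0
(-199719 + (34323 - p(-47))) + 324663 = (-199719 + (34323 - 1*0)) + 324663 = (-199719 + (34323 + 0)) + 324663 = (-199719 + 34323) + 324663 = -165396 + 324663 = 159267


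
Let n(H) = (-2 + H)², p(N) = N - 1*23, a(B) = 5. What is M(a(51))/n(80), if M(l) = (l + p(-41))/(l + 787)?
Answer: -59/4818528 ≈ -1.2244e-5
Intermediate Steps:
p(N) = -23 + N (p(N) = N - 23 = -23 + N)
M(l) = (-64 + l)/(787 + l) (M(l) = (l + (-23 - 41))/(l + 787) = (l - 64)/(787 + l) = (-64 + l)/(787 + l))
M(a(51))/n(80) = ((-64 + 5)/(787 + 5))/((-2 + 80)²) = (-59/792)/(78²) = ((1/792)*(-59))/6084 = -59/792*1/6084 = -59/4818528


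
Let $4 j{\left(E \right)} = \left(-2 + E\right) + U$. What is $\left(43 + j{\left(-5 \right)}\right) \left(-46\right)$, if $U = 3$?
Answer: $-1932$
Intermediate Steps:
$j{\left(E \right)} = \frac{1}{4} + \frac{E}{4}$ ($j{\left(E \right)} = \frac{\left(-2 + E\right) + 3}{4} = \frac{1 + E}{4} = \frac{1}{4} + \frac{E}{4}$)
$\left(43 + j{\left(-5 \right)}\right) \left(-46\right) = \left(43 + \left(\frac{1}{4} + \frac{1}{4} \left(-5\right)\right)\right) \left(-46\right) = \left(43 + \left(\frac{1}{4} - \frac{5}{4}\right)\right) \left(-46\right) = \left(43 - 1\right) \left(-46\right) = 42 \left(-46\right) = -1932$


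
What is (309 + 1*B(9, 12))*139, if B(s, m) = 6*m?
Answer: 52959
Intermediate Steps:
(309 + 1*B(9, 12))*139 = (309 + 1*(6*12))*139 = (309 + 1*72)*139 = (309 + 72)*139 = 381*139 = 52959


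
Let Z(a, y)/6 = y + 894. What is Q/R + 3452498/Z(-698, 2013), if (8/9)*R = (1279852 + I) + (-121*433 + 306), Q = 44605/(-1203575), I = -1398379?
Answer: 35447961364159541/179082896358105 ≈ 197.94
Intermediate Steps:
Q = -8921/240715 (Q = 44605*(-1/1203575) = -8921/240715 ≈ -0.037060)
Z(a, y) = 5364 + 6*y (Z(a, y) = 6*(y + 894) = 6*(894 + y) = 5364 + 6*y)
R = -767763/4 (R = 9*((1279852 - 1398379) + (-121*433 + 306))/8 = 9*(-118527 + (-52393 + 306))/8 = 9*(-118527 - 52087)/8 = (9/8)*(-170614) = -767763/4 ≈ -1.9194e+5)
Q/R + 3452498/Z(-698, 2013) = -8921/(240715*(-767763/4)) + 3452498/(5364 + 6*2013) = -8921/240715*(-4/767763) + 3452498/(5364 + 12078) = 35684/184812070545 + 3452498/17442 = 35684/184812070545 + 3452498*(1/17442) = 35684/184812070545 + 1726249/8721 = 35447961364159541/179082896358105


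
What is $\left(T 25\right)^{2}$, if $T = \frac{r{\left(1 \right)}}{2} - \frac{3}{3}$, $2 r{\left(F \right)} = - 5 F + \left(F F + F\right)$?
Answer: $\frac{30625}{16} \approx 1914.1$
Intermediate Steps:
$r{\left(F \right)} = \frac{F^{2}}{2} - 2 F$ ($r{\left(F \right)} = \frac{- 5 F + \left(F F + F\right)}{2} = \frac{- 5 F + \left(F^{2} + F\right)}{2} = \frac{- 5 F + \left(F + F^{2}\right)}{2} = \frac{F^{2} - 4 F}{2} = \frac{F^{2}}{2} - 2 F$)
$T = - \frac{7}{4}$ ($T = \frac{\frac{1}{2} \cdot 1 \left(-4 + 1\right)}{2} - \frac{3}{3} = \frac{1}{2} \cdot 1 \left(-3\right) \frac{1}{2} - 1 = \left(- \frac{3}{2}\right) \frac{1}{2} - 1 = - \frac{3}{4} - 1 = - \frac{7}{4} \approx -1.75$)
$\left(T 25\right)^{2} = \left(\left(- \frac{7}{4}\right) 25\right)^{2} = \left(- \frac{175}{4}\right)^{2} = \frac{30625}{16}$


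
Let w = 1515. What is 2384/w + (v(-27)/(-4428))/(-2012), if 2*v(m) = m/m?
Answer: 14159587321/8998227360 ≈ 1.5736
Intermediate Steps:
v(m) = 1/2 (v(m) = (m/m)/2 = (1/2)*1 = 1/2)
2384/w + (v(-27)/(-4428))/(-2012) = 2384/1515 + ((1/2)/(-4428))/(-2012) = 2384*(1/1515) + ((1/2)*(-1/4428))*(-1/2012) = 2384/1515 - 1/8856*(-1/2012) = 2384/1515 + 1/17818272 = 14159587321/8998227360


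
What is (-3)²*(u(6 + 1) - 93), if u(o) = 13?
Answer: -720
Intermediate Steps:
(-3)²*(u(6 + 1) - 93) = (-3)²*(13 - 93) = 9*(-80) = -720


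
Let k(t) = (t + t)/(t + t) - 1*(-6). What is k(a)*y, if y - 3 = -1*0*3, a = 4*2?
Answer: 21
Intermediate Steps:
a = 8
y = 3 (y = 3 - 1*0*3 = 3 + 0*3 = 3 + 0 = 3)
k(t) = 7 (k(t) = (2*t)/((2*t)) + 6 = (2*t)*(1/(2*t)) + 6 = 1 + 6 = 7)
k(a)*y = 7*3 = 21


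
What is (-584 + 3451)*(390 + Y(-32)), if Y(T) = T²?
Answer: 4053938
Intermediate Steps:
(-584 + 3451)*(390 + Y(-32)) = (-584 + 3451)*(390 + (-32)²) = 2867*(390 + 1024) = 2867*1414 = 4053938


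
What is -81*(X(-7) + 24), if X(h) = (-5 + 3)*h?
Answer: -3078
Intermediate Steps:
X(h) = -2*h
-81*(X(-7) + 24) = -81*(-2*(-7) + 24) = -81*(14 + 24) = -81*38 = -3078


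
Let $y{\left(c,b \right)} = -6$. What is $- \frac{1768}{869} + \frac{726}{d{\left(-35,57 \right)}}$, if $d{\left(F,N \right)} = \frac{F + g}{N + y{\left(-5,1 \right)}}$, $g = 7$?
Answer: $- \frac{16112549}{12166} \approx -1324.4$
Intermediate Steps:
$d{\left(F,N \right)} = \frac{7 + F}{-6 + N}$ ($d{\left(F,N \right)} = \frac{F + 7}{N - 6} = \frac{7 + F}{-6 + N}$)
$- \frac{1768}{869} + \frac{726}{d{\left(-35,57 \right)}} = - \frac{1768}{869} + \frac{726}{\frac{1}{-6 + 57} \left(7 - 35\right)} = \left(-1768\right) \frac{1}{869} + \frac{726}{\frac{1}{51} \left(-28\right)} = - \frac{1768}{869} + \frac{726}{\frac{1}{51} \left(-28\right)} = - \frac{1768}{869} + \frac{726}{- \frac{28}{51}} = - \frac{1768}{869} + 726 \left(- \frac{51}{28}\right) = - \frac{1768}{869} - \frac{18513}{14} = - \frac{16112549}{12166}$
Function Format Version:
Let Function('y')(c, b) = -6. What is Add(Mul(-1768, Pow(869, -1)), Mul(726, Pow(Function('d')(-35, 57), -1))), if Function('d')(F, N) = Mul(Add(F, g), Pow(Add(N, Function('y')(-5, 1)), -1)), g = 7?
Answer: Rational(-16112549, 12166) ≈ -1324.4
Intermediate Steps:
Function('d')(F, N) = Mul(Pow(Add(-6, N), -1), Add(7, F)) (Function('d')(F, N) = Mul(Add(F, 7), Pow(Add(N, -6), -1)) = Mul(Add(7, F), Pow(Add(-6, N), -1)) = Mul(Pow(Add(-6, N), -1), Add(7, F)))
Add(Mul(-1768, Pow(869, -1)), Mul(726, Pow(Function('d')(-35, 57), -1))) = Add(Mul(-1768, Pow(869, -1)), Mul(726, Pow(Mul(Pow(Add(-6, 57), -1), Add(7, -35)), -1))) = Add(Mul(-1768, Rational(1, 869)), Mul(726, Pow(Mul(Pow(51, -1), -28), -1))) = Add(Rational(-1768, 869), Mul(726, Pow(Mul(Rational(1, 51), -28), -1))) = Add(Rational(-1768, 869), Mul(726, Pow(Rational(-28, 51), -1))) = Add(Rational(-1768, 869), Mul(726, Rational(-51, 28))) = Add(Rational(-1768, 869), Rational(-18513, 14)) = Rational(-16112549, 12166)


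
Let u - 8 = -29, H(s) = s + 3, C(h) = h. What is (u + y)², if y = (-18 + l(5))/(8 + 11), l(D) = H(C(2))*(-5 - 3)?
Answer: 208849/361 ≈ 578.53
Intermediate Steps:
H(s) = 3 + s
l(D) = -40 (l(D) = (3 + 2)*(-5 - 3) = 5*(-8) = -40)
y = -58/19 (y = (-18 - 40)/(8 + 11) = -58/19 ≈ -3.0526)
u = -21 (u = 8 - 29 = -21)
(u + y)² = (-21 - 58/19)² = (-457/19)² = 208849/361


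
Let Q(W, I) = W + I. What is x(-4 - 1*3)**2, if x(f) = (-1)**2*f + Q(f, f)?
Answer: 441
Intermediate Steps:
Q(W, I) = I + W
x(f) = 3*f (x(f) = (-1)**2*f + (f + f) = 1*f + 2*f = f + 2*f = 3*f)
x(-4 - 1*3)**2 = (3*(-4 - 1*3))**2 = (3*(-4 - 3))**2 = (3*(-7))**2 = (-21)**2 = 441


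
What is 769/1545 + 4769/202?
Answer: 7523443/312090 ≈ 24.107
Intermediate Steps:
769/1545 + 4769/202 = 7523443/312090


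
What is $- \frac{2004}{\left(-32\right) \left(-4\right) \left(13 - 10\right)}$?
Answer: $- \frac{167}{32} \approx -5.2188$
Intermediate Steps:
$- \frac{2004}{\left(-32\right) \left(-4\right) \left(13 - 10\right)} = - \frac{2004}{128 \cdot 3} = - \frac{2004}{384} = \left(-2004\right) \frac{1}{384} = - \frac{167}{32}$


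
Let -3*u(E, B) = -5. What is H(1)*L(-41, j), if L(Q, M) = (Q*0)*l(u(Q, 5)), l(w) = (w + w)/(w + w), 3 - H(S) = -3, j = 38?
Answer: 0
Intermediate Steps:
u(E, B) = 5/3 (u(E, B) = -1/3*(-5) = 5/3)
H(S) = 6 (H(S) = 3 - 1*(-3) = 3 + 3 = 6)
l(w) = 1 (l(w) = (2*w)/((2*w)) = (2*w)*(1/(2*w)) = 1)
L(Q, M) = 0 (L(Q, M) = (Q*0)*1 = 0*1 = 0)
H(1)*L(-41, j) = 6*0 = 0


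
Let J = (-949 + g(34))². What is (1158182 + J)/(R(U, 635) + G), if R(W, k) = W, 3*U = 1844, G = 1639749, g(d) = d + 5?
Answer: 5958846/4921091 ≈ 1.2109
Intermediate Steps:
g(d) = 5 + d
U = 1844/3 (U = (⅓)*1844 = 1844/3 ≈ 614.67)
J = 828100 (J = (-949 + (5 + 34))² = (-949 + 39)² = (-910)² = 828100)
(1158182 + J)/(R(U, 635) + G) = (1158182 + 828100)/(1844/3 + 1639749) = 1986282/(4921091/3) = 1986282*(3/4921091) = 5958846/4921091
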